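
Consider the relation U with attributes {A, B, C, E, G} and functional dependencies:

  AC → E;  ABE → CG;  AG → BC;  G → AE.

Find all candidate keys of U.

{G}, {A, B, C}, {A, B, E}

{G}⁺: G→AE adds A, E; AG→BC adds B, C → {A, B, C, E, G}.
{A, B, C}⁺: AC→E adds E; ABE→CG adds G → {A, B, C, E, G}.
{A, B, E}⁺: ABE→CG adds C, G → {A, B, C, E, G}.
Any other superkey contains one of these as a subset, so there are no further candidate keys.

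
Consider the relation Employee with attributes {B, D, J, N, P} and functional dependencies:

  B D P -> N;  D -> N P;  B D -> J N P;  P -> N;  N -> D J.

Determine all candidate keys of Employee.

Attribute B never appears on the right-hand side of any dependency, so B must belong to every candidate key.
{B}⁺ = {B}, which is not all of the schema, so we must add further attributes.
{B, D}⁺: D→NP adds N, P; BD→JNP adds J → {B, D, J, N, P}. Minimal: {D}⁺ = {D, J, N, P}; {B}⁺ = {B} — none reach the full schema.
{B, N}⁺: N→DJ adds D, J; D→NP adds P → {B, D, J, N, P}. Minimal: {N}⁺ = {D, J, N, P}; {B}⁺ = {B} — none reach the full schema.
{B, P}⁺: P→N adds N; N→DJ adds D, J → {B, D, J, N, P}. Minimal: {P}⁺ = {D, J, N, P}; {B}⁺ = {B} — none reach the full schema.
Any other superkey contains one of these as a subset, so there are no further candidate keys.

{B, D}, {B, N}, {B, P}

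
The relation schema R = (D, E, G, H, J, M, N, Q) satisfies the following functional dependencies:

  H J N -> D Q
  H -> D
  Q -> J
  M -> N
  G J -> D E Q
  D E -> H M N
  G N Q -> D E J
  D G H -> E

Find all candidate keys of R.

{G, J}, {G, Q}

Attribute G never appears on the right-hand side of any dependency, so G must belong to every candidate key.
{G}⁺ = {G}, which is not all of the schema, so we must add further attributes.
{G, J}⁺: GJ→DEQ adds D, E, Q; DE→HMN adds H, M, N → {D, E, G, H, J, M, N, Q}.
{G, Q}⁺: Q→J adds J; GJ→DEQ adds D, E; DE→HMN adds H, M, N → {D, E, G, H, J, M, N, Q}.
Any other superkey contains one of these as a subset, so there are no further candidate keys.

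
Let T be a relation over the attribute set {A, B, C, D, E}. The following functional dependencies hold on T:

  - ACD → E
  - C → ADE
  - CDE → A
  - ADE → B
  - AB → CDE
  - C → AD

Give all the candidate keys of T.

{C}⁺: C→ADE adds A, D, E; ADE→B adds B → {A, B, C, D, E}.
{A, B}⁺: AB→CDE adds C, D, E → {A, B, C, D, E}. Minimal: {B}⁺ = {B}; {A}⁺ = {A} — none reach the full schema.
{A, D, E}⁺: ADE→B adds B; AB→CDE adds C → {A, B, C, D, E}. Minimal: {D, E}⁺ = {D, E}; {A, E}⁺ = {A, E}; {A, D}⁺ = {A, D} — none reach the full schema.
Any other superkey contains one of these as a subset, so there are no further candidate keys.

{C}, {A, B}, {A, D, E}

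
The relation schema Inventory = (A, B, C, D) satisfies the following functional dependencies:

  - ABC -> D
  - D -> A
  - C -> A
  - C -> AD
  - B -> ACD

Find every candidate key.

Attribute B never appears on the right-hand side of any dependency, so B must belong to every candidate key.
{B}⁺ = {A, B, C, D}, which is all of the schema, so {B} is the only candidate key.

{B}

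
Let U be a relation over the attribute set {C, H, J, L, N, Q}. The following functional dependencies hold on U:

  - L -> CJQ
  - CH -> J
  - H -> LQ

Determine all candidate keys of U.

Attributes H, N never appear on any right-hand side, so every candidate key must contain {H, N}.
{H, N}⁺ = {C, H, J, L, N, Q}, which is all of the schema, so {H, N} is the only candidate key.

{H, N}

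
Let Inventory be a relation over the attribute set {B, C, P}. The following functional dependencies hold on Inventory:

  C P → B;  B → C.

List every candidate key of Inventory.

(B, P), (C, P)

Attribute P never appears on the right-hand side of any dependency, so P must belong to every candidate key.
{P}⁺ = {P}, which is not all of the schema, so we must add further attributes.
{B, P}⁺: B→C adds C → {B, C, P}. Minimal: {P}⁺ = {P}; {B}⁺ = {B, C} — none reach the full schema.
{C, P}⁺: CP→B adds B → {B, C, P}. Minimal: {P}⁺ = {P}; {C}⁺ = {C} — none reach the full schema.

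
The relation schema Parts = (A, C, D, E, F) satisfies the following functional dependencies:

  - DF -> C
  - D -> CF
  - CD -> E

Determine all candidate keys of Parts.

Attributes A, D never appear on any right-hand side, so every candidate key must contain {A, D}.
{A, D}⁺ = {A, C, D, E, F}, which is all of the schema, so {A, D} is the only candidate key.

{A, D}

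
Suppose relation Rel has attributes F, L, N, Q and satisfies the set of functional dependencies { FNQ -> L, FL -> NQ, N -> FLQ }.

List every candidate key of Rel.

{N}, {F, L}

{N}⁺: N→FLQ adds F, L, Q → {F, L, N, Q}.
{F, L}⁺: FL→NQ adds N, Q → {F, L, N, Q}.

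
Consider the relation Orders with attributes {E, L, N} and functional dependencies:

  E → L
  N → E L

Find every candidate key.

{N}

Attribute N never appears on the right-hand side of any dependency, so N must belong to every candidate key.
{N}⁺ = {E, L, N}, which is all of the schema, so {N} is the only candidate key.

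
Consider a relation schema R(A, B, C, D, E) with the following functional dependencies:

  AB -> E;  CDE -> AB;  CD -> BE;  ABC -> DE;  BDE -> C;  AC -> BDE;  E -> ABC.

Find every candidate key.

{E}, {A, B}, {A, C}, {C, D}

{E}⁺: E→ABC adds A, B, C; ABC→DE adds D → {A, B, C, D, E}.
{A, B}⁺: AB→E adds E; E→ABC adds C; ABC→DE adds D → {A, B, C, D, E}. Minimal: {B}⁺ = {B}; {A}⁺ = {A} — none reach the full schema.
{A, C}⁺: AC→BDE adds B, D, E → {A, B, C, D, E}. Minimal: {C}⁺ = {C}; {A}⁺ = {A} — none reach the full schema.
{C, D}⁺: CD→BE adds B, E; E→ABC adds A → {A, B, C, D, E}. Minimal: {D}⁺ = {D}; {C}⁺ = {C} — none reach the full schema.
Any other superkey contains one of these as a subset, so there are no further candidate keys.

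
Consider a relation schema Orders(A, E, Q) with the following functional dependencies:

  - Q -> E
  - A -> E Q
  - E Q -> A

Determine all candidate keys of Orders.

{A}⁺: A→EQ adds E, Q → {A, E, Q}.
{Q}⁺: Q→E adds E; EQ→A adds A → {A, E, Q}.

A, Q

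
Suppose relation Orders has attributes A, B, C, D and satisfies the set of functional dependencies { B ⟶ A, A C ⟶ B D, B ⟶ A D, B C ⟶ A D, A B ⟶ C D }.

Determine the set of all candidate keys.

{B}⁺: B→A adds A; B→AD adds D; AB→CD adds C → {A, B, C, D}.
{A, C}⁺: AC→BD adds B, D → {A, B, C, D}. Minimal: {C}⁺ = {C}; {A}⁺ = {A} — none reach the full schema.
Any other superkey contains one of these as a subset, so there are no further candidate keys.

(B), (A, C)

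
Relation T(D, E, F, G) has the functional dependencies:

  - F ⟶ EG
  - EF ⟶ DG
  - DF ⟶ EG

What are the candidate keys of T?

{F}

Attribute F never appears on the right-hand side of any dependency, so F must belong to every candidate key.
{F}⁺ = {D, E, F, G}, which is all of the schema, so {F} is the only candidate key.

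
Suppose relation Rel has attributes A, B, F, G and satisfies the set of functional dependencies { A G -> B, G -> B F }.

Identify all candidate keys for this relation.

(A, G)

Attributes A, G never appear on any right-hand side, so every candidate key must contain {A, G}.
{A, G}⁺ = {A, B, F, G}, which is all of the schema, so {A, G} is the only candidate key.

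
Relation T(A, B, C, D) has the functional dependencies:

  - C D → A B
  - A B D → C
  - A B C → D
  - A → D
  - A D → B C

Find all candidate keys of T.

{A}⁺: A→D adds D; AD→BC adds B, C → {A, B, C, D}.
{C, D}⁺: CD→AB adds A, B → {A, B, C, D}. Minimal: {D}⁺ = {D}; {C}⁺ = {C} — none reach the full schema.
Any other superkey contains one of these as a subset, so there are no further candidate keys.

{A}, {C, D}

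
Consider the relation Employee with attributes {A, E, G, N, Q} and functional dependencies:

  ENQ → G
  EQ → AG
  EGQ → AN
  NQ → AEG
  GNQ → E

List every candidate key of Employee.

Attribute Q never appears on the right-hand side of any dependency, so Q must belong to every candidate key.
{Q}⁺ = {Q}, which is not all of the schema, so we must add further attributes.
{E, Q}⁺: EQ→AG adds A, G; EGQ→AN adds N → {A, E, G, N, Q}. Minimal: {Q}⁺ = {Q}; {E}⁺ = {E} — none reach the full schema.
{N, Q}⁺: NQ→AEG adds A, E, G → {A, E, G, N, Q}. Minimal: {Q}⁺ = {Q}; {N}⁺ = {N} — none reach the full schema.

{E, Q}; {N, Q}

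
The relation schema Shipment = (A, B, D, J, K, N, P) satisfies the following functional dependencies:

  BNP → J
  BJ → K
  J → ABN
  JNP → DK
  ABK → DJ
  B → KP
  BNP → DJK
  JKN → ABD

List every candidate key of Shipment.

{J}, {A, B}, {B, N}

{J}⁺: J→ABN adds A, B, N; B→KP adds K, P; BNP→DJK adds D → {A, B, D, J, K, N, P}.
{A, B}⁺: B→KP adds K, P; ABK→DJ adds D, J; J→ABN adds N → {A, B, D, J, K, N, P}. Minimal: {B}⁺ = {B, K, P}; {A}⁺ = {A} — none reach the full schema.
{B, N}⁺: B→KP adds K, P; BNP→DJK adds D, J; JKN→ABD adds A → {A, B, D, J, K, N, P}. Minimal: {N}⁺ = {N}; {B}⁺ = {B, K, P} — none reach the full schema.
Any other superkey contains one of these as a subset, so there are no further candidate keys.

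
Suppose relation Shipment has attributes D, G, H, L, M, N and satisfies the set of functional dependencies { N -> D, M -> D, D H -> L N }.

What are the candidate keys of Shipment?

{G, H, M}

{G, H, M}⁺: M→D adds D; DH→LN adds L, N → {D, G, H, L, M, N}.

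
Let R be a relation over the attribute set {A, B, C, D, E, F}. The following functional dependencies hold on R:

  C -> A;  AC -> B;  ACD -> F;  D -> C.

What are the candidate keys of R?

Attributes D, E never appear on any right-hand side, so every candidate key must contain {D, E}.
{D, E}⁺ = {A, B, C, D, E, F}, which is all of the schema, so {D, E} is the only candidate key.

{D, E}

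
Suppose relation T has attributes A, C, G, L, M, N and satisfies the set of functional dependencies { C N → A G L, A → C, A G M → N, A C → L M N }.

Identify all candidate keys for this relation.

{A}; {C, N}

{A}⁺: A→C adds C; AC→LMN adds L, M, N; CN→AGL adds G → {A, C, G, L, M, N}.
{C, N}⁺: CN→AGL adds A, G, L; AC→LMN adds M → {A, C, G, L, M, N}. Minimal: {N}⁺ = {N}; {C}⁺ = {C} — none reach the full schema.
Any other superkey contains one of these as a subset, so there are no further candidate keys.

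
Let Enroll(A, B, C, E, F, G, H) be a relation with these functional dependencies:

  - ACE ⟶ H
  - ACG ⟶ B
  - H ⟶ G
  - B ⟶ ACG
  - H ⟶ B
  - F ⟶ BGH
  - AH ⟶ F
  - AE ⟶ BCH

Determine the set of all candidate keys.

Attribute E never appears on the right-hand side of any dependency, so E must belong to every candidate key.
{E}⁺ = {E}, which is not all of the schema, so we must add further attributes.
{A, E}⁺: AE→BCH adds B, C, H; H→G adds G; AH→F adds F → {A, B, C, E, F, G, H}. Minimal: {E}⁺ = {E}; {A}⁺ = {A} — none reach the full schema.
{B, E}⁺: B→ACG adds A, C, G; AE→BCH adds H; AH→F adds F → {A, B, C, E, F, G, H}. Minimal: {E}⁺ = {E}; {B}⁺ = {A, B, C, G} — none reach the full schema.
{E, F}⁺: F→BGH adds B, G, H; B→ACG adds A, C → {A, B, C, E, F, G, H}. Minimal: {F}⁺ = {A, B, C, F, G, H}; {E}⁺ = {E} — none reach the full schema.
{E, H}⁺: H→G adds G; H→B adds B; B→ACG adds A, C; AH→F adds F → {A, B, C, E, F, G, H}. Minimal: {H}⁺ = {A, B, C, F, G, H}; {E}⁺ = {E} — none reach the full schema.

(A, E); (B, E); (E, F); (E, H)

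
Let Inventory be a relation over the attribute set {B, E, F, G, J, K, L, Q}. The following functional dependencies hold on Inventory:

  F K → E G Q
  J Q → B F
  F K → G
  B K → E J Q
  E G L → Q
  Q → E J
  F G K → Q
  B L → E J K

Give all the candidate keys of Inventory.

Attribute L never appears on the right-hand side of any dependency, so L must belong to every candidate key.
{L}⁺ = {L}, which is not all of the schema, so we must add further attributes.
{B, L}⁺: BL→EJK adds E, J, K; BK→EJQ adds Q; JQ→BF adds F; FK→G adds G → {B, E, F, G, J, K, L, Q}.
{L, Q}⁺: Q→EJ adds E, J; JQ→BF adds B, F; BL→EJK adds K; FK→EGQ adds G → {B, E, F, G, J, K, L, Q}.
{E, G, L}⁺: EGL→Q adds Q; Q→EJ adds J; JQ→BF adds B, F; BL→EJK adds K → {B, E, F, G, J, K, L, Q}.
{F, K, L}⁺: FK→EGQ adds E, G, Q; Q→EJ adds J; JQ→BF adds B → {B, E, F, G, J, K, L, Q}.

{B, L}, {L, Q}, {E, G, L}, {F, K, L}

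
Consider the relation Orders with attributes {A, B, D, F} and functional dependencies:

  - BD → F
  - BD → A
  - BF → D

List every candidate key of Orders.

(B, D), (B, F)

Attribute B never appears on the right-hand side of any dependency, so B must belong to every candidate key.
{B}⁺ = {B}, which is not all of the schema, so we must add further attributes.
{B, D}⁺: BD→F adds F; BD→A adds A → {A, B, D, F}. Minimal: {D}⁺ = {D}; {B}⁺ = {B} — none reach the full schema.
{B, F}⁺: BF→D adds D; BD→A adds A → {A, B, D, F}. Minimal: {F}⁺ = {F}; {B}⁺ = {B} — none reach the full schema.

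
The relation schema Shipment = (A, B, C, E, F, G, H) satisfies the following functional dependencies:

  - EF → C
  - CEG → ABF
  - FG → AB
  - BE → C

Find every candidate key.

Attributes E, G, H never appear on any right-hand side, so every candidate key must contain {E, G, H}.
{E, G, H}⁺ = {E, G, H}, which is not all of the schema, so we must add further attributes.
{B, E, G, H}⁺: BE→C adds C; CEG→ABF adds A, F → {A, B, C, E, F, G, H}. Minimal: {E, G, H}⁺ = {E, G, H}; {B, G, H}⁺ = {B, G, H}; {B, E, H}⁺ = {B, C, E, H}; … — none reach the full schema.
{C, E, G, H}⁺: CEG→ABF adds A, B, F → {A, B, C, E, F, G, H}. Minimal: {E, G, H}⁺ = {E, G, H}; {C, G, H}⁺ = {C, G, H}; {C, E, H}⁺ = {C, E, H}; … — none reach the full schema.
{E, F, G, H}⁺: EF→C adds C; CEG→ABF adds A, B → {A, B, C, E, F, G, H}. Minimal: {F, G, H}⁺ = {A, B, F, G, H}; {E, G, H}⁺ = {E, G, H}; {E, F, H}⁺ = {C, E, F, H}; … — none reach the full schema.

(B, E, G, H); (C, E, G, H); (E, F, G, H)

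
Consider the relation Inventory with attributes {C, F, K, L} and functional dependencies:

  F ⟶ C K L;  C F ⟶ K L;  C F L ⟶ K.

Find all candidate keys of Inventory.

F

Attribute F never appears on the right-hand side of any dependency, so F must belong to every candidate key.
{F}⁺ = {C, F, K, L}, which is all of the schema, so {F} is the only candidate key.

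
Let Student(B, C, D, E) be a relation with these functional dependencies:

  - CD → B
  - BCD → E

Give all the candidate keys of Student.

Attributes C, D never appear on any right-hand side, so every candidate key must contain {C, D}.
{C, D}⁺ = {B, C, D, E}, which is all of the schema, so {C, D} is the only candidate key.

CD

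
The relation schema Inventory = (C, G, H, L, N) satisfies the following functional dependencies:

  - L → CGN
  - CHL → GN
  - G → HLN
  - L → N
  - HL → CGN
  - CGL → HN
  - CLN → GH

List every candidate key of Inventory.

{G}, {L}

{G}⁺: G→HLN adds H, L, N; HL→CGN adds C → {C, G, H, L, N}.
{L}⁺: L→CGN adds C, G, N; G→HLN adds H → {C, G, H, L, N}.
Any other superkey contains one of these as a subset, so there are no further candidate keys.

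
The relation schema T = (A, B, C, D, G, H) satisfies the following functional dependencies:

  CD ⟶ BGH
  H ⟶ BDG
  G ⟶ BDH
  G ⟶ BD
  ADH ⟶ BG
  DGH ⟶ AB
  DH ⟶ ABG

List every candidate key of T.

{C, D}⁺: CD→BGH adds B, G, H; DGH→AB adds A → {A, B, C, D, G, H}. Minimal: {D}⁺ = {D}; {C}⁺ = {C} — none reach the full schema.
{C, G}⁺: G→BDH adds B, D, H; DGH→AB adds A → {A, B, C, D, G, H}. Minimal: {G}⁺ = {A, B, D, G, H}; {C}⁺ = {C} — none reach the full schema.
{C, H}⁺: H→BDG adds B, D, G; DGH→AB adds A → {A, B, C, D, G, H}. Minimal: {H}⁺ = {A, B, D, G, H}; {C}⁺ = {C} — none reach the full schema.

(C, D); (C, G); (C, H)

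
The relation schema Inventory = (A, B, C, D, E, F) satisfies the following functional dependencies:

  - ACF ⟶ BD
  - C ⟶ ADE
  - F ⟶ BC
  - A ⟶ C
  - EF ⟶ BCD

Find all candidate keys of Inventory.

(F)

Attribute F never appears on the right-hand side of any dependency, so F must belong to every candidate key.
{F}⁺ = {A, B, C, D, E, F}, which is all of the schema, so {F} is the only candidate key.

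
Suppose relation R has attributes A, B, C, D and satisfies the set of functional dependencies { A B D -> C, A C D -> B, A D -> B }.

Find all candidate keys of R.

{A, D}

Attributes A, D never appear on any right-hand side, so every candidate key must contain {A, D}.
{A, D}⁺ = {A, B, C, D}, which is all of the schema, so {A, D} is the only candidate key.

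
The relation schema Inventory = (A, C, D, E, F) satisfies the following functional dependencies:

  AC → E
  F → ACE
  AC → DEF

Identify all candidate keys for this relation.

{F}⁺: F→ACE adds A, C, E; AC→DEF adds D → {A, C, D, E, F}.
{A, C}⁺: AC→E adds E; AC→DEF adds D, F → {A, C, D, E, F}. Minimal: {C}⁺ = {C}; {A}⁺ = {A} — none reach the full schema.
Any other superkey contains one of these as a subset, so there are no further candidate keys.

F, AC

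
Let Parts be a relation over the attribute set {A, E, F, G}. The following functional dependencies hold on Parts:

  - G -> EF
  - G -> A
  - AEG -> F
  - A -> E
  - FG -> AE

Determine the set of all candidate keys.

{G}⁺: G→EF adds E, F; G→A adds A → {A, E, F, G}.

G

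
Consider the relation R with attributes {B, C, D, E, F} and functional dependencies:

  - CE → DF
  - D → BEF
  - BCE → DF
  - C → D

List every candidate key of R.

Attribute C never appears on the right-hand side of any dependency, so C must belong to every candidate key.
{C}⁺ = {B, C, D, E, F}, which is all of the schema, so {C} is the only candidate key.

{C}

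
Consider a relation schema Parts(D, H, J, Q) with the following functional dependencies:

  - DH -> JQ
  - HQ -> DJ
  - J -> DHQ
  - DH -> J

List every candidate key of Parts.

{J}⁺: J→DHQ adds D, H, Q → {D, H, J, Q}.
{D, H}⁺: DH→JQ adds J, Q → {D, H, J, Q}.
{H, Q}⁺: HQ→DJ adds D, J → {D, H, J, Q}.
Any other superkey contains one of these as a subset, so there are no further candidate keys.

J, DH, HQ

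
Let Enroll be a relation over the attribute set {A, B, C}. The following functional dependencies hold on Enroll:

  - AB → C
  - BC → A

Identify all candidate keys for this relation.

{A, B}, {B, C}

Attribute B never appears on the right-hand side of any dependency, so B must belong to every candidate key.
{B}⁺ = {B}, which is not all of the schema, so we must add further attributes.
{A, B}⁺: AB→C adds C → {A, B, C}. Minimal: {B}⁺ = {B}; {A}⁺ = {A} — none reach the full schema.
{B, C}⁺: BC→A adds A → {A, B, C}. Minimal: {C}⁺ = {C}; {B}⁺ = {B} — none reach the full schema.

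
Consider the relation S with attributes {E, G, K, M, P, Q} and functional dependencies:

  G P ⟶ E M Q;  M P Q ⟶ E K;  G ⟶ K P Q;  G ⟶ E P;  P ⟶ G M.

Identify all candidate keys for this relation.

{G}⁺: G→KPQ adds K, P, Q; G→EP adds E; P→GM adds M → {E, G, K, M, P, Q}.
{P}⁺: P→GM adds G, M; GP→EMQ adds E, Q; MPQ→EK adds K → {E, G, K, M, P, Q}.
Any other superkey contains one of these as a subset, so there are no further candidate keys.

G; P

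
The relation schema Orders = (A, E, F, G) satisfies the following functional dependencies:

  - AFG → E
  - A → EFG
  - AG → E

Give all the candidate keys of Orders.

{A}

Attribute A never appears on the right-hand side of any dependency, so A must belong to every candidate key.
{A}⁺ = {A, E, F, G}, which is all of the schema, so {A} is the only candidate key.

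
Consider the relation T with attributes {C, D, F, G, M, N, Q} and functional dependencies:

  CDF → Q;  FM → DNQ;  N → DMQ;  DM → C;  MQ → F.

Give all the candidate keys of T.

Attribute G never appears on the right-hand side of any dependency, so G must belong to every candidate key.
{G}⁺ = {G}, which is not all of the schema, so we must add further attributes.
{G, N}⁺: N→DMQ adds D, M, Q; DM→C adds C; MQ→F adds F → {C, D, F, G, M, N, Q}. Minimal: {N}⁺ = {C, D, F, M, N, Q}; {G}⁺ = {G} — none reach the full schema.
{F, G, M}⁺: FM→DNQ adds D, N, Q; DM→C adds C → {C, D, F, G, M, N, Q}. Minimal: {G, M}⁺ = {G, M}; {F, M}⁺ = {C, D, F, M, N, Q}; {F, G}⁺ = {F, G} — none reach the full schema.
{G, M, Q}⁺: MQ→F adds F; FM→DNQ adds D, N; DM→C adds C → {C, D, F, G, M, N, Q}. Minimal: {M, Q}⁺ = {C, D, F, M, N, Q}; {G, Q}⁺ = {G, Q}; {G, M}⁺ = {G, M} — none reach the full schema.

{G, N}; {F, G, M}; {G, M, Q}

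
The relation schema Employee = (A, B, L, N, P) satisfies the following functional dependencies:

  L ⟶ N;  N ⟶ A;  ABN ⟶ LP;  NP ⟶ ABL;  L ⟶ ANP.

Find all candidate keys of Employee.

{L}⁺: L→N adds N; N→A adds A; L→ANP adds P; NP→ABL adds B → {A, B, L, N, P}.
{B, N}⁺: N→A adds A; ABN→LP adds L, P → {A, B, L, N, P}. Minimal: {N}⁺ = {A, N}; {B}⁺ = {B} — none reach the full schema.
{N, P}⁺: N→A adds A; NP→ABL adds B, L → {A, B, L, N, P}. Minimal: {P}⁺ = {P}; {N}⁺ = {A, N} — none reach the full schema.

{L}; {B, N}; {N, P}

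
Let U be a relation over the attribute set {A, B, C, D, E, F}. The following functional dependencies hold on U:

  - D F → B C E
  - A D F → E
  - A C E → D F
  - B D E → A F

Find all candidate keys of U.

{D, F}⁺: DF→BCE adds B, C, E; BDE→AF adds A → {A, B, C, D, E, F}.
{A, C, E}⁺: ACE→DF adds D, F; DF→BCE adds B → {A, B, C, D, E, F}.
{B, D, E}⁺: BDE→AF adds A, F; DF→BCE adds C → {A, B, C, D, E, F}.

(D, F); (A, C, E); (B, D, E)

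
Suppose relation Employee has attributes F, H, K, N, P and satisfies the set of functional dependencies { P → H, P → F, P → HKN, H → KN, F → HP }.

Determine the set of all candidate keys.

(F), (P)

{F}⁺: F→HP adds H, P; P→HKN adds K, N → {F, H, K, N, P}.
{P}⁺: P→H adds H; P→F adds F; P→HKN adds K, N → {F, H, K, N, P}.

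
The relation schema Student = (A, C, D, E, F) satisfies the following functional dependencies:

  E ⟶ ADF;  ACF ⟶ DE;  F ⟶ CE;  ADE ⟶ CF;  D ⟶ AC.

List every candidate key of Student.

{E}, {F}

{E}⁺: E→ADF adds A, D, F; F→CE adds C → {A, C, D, E, F}.
{F}⁺: F→CE adds C, E; E→ADF adds A, D → {A, C, D, E, F}.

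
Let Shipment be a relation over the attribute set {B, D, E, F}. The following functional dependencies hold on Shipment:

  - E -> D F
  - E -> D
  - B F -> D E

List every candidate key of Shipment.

{B, E}⁺: E→DF adds D, F → {B, D, E, F}. Minimal: {E}⁺ = {D, E, F}; {B}⁺ = {B} — none reach the full schema.
{B, F}⁺: BF→DE adds D, E → {B, D, E, F}. Minimal: {F}⁺ = {F}; {B}⁺ = {B} — none reach the full schema.
Any other superkey contains one of these as a subset, so there are no further candidate keys.

{B, E}; {B, F}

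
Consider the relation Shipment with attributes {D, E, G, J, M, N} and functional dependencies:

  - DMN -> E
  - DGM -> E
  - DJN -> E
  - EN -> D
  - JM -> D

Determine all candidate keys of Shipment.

(G, J, M, N)

Attributes G, J, M, N never appear on any right-hand side, so every candidate key must contain {G, J, M, N}.
{G, J, M, N}⁺ = {D, E, G, J, M, N}, which is all of the schema, so {G, J, M, N} is the only candidate key.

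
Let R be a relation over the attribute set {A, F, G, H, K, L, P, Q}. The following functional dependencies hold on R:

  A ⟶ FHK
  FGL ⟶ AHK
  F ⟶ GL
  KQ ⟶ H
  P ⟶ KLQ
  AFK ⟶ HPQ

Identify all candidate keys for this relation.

(A), (F)

{A}⁺: A→FHK adds F, H, K; F→GL adds G, L; AFK→HPQ adds P, Q → {A, F, G, H, K, L, P, Q}.
{F}⁺: F→GL adds G, L; FGL→AHK adds A, H, K; AFK→HPQ adds P, Q → {A, F, G, H, K, L, P, Q}.
Any other superkey contains one of these as a subset, so there are no further candidate keys.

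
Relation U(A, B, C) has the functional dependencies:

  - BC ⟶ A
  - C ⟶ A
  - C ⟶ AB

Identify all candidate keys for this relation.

{C}

{C}⁺: C→A adds A; C→AB adds B → {A, B, C}.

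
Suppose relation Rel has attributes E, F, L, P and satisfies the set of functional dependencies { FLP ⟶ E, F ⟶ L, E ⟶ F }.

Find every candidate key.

Attribute P never appears on the right-hand side of any dependency, so P must belong to every candidate key.
{P}⁺ = {P}, which is not all of the schema, so we must add further attributes.
{E, P}⁺: E→F adds F; F→L adds L → {E, F, L, P}. Minimal: {P}⁺ = {P}; {E}⁺ = {E, F, L} — none reach the full schema.
{F, P}⁺: F→L adds L; FLP→E adds E → {E, F, L, P}. Minimal: {P}⁺ = {P}; {F}⁺ = {F, L} — none reach the full schema.

{E, P}, {F, P}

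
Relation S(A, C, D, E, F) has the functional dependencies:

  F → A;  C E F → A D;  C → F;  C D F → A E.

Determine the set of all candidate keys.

Attribute C never appears on the right-hand side of any dependency, so C must belong to every candidate key.
{C}⁺ = {A, C, F}, which is not all of the schema, so we must add further attributes.
{C, D}⁺: C→F adds F; CDF→AE adds A, E → {A, C, D, E, F}. Minimal: {D}⁺ = {D}; {C}⁺ = {A, C, F} — none reach the full schema.
{C, E}⁺: C→F adds F; F→A adds A; CEF→AD adds D → {A, C, D, E, F}. Minimal: {E}⁺ = {E}; {C}⁺ = {A, C, F} — none reach the full schema.
Any other superkey contains one of these as a subset, so there are no further candidate keys.

{C, D}, {C, E}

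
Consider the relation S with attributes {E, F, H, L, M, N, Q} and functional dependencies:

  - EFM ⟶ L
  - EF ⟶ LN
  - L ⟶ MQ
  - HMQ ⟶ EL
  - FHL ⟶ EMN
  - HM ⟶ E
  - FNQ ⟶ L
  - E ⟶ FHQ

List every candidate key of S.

{E}⁺: E→FHQ adds F, H, Q; EF→LN adds L, N; L→MQ adds M → {E, F, H, L, M, N, Q}.
{H, L}⁺: L→MQ adds M, Q; HMQ→EL adds E; E→FHQ adds F; EF→LN adds N → {E, F, H, L, M, N, Q}. Minimal: {L}⁺ = {L, M, Q}; {H}⁺ = {H} — none reach the full schema.
{H, M}⁺: HM→E adds E; E→FHQ adds F, Q; EFM→L adds L; EF→LN adds N → {E, F, H, L, M, N, Q}. Minimal: {M}⁺ = {M}; {H}⁺ = {H} — none reach the full schema.
{F, H, N, Q}⁺: FNQ→L adds L; L→MQ adds M; HMQ→EL adds E → {E, F, H, L, M, N, Q}. Minimal: {H, N, Q}⁺ = {H, N, Q}; {F, N, Q}⁺ = {F, L, M, N, Q}; {F, H, Q}⁺ = {F, H, Q}; … — none reach the full schema.
Any other superkey contains one of these as a subset, so there are no further candidate keys.

{E}; {H, L}; {H, M}; {F, H, N, Q}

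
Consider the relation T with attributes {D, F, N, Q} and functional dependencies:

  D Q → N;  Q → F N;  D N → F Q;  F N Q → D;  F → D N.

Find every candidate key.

{F}; {Q}; {D, N}

{F}⁺: F→DN adds D, N; DN→FQ adds Q → {D, F, N, Q}.
{Q}⁺: Q→FN adds F, N; FNQ→D adds D → {D, F, N, Q}.
{D, N}⁺: DN→FQ adds F, Q → {D, F, N, Q}. Minimal: {N}⁺ = {N}; {D}⁺ = {D} — none reach the full schema.
Any other superkey contains one of these as a subset, so there are no further candidate keys.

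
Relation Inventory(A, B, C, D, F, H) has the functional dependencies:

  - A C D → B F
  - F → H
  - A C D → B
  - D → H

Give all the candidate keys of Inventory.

{A, C, D}⁺: ACD→BF adds B, F; F→H adds H → {A, B, C, D, F, H}.
No other minimal superkey exists.

ACD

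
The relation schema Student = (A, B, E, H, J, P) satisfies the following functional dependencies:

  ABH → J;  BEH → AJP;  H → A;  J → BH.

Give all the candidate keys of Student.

Attribute E never appears on the right-hand side of any dependency, so E must belong to every candidate key.
{E}⁺ = {E}, which is not all of the schema, so we must add further attributes.
{E, J}⁺: J→BH adds B, H; BEH→AJP adds A, P → {A, B, E, H, J, P}. Minimal: {J}⁺ = {A, B, H, J}; {E}⁺ = {E} — none reach the full schema.
{B, E, H}⁺: BEH→AJP adds A, J, P → {A, B, E, H, J, P}. Minimal: {E, H}⁺ = {A, E, H}; {B, H}⁺ = {A, B, H, J}; {B, E}⁺ = {B, E} — none reach the full schema.
Any other superkey contains one of these as a subset, so there are no further candidate keys.

(E, J); (B, E, H)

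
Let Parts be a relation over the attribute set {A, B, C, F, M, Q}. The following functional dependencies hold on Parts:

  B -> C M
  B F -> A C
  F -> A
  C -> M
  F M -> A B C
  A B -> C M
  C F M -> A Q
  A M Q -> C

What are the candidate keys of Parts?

Attribute F never appears on the right-hand side of any dependency, so F must belong to every candidate key.
{F}⁺ = {A, F}, which is not all of the schema, so we must add further attributes.
{B, F}⁺: B→CM adds C, M; BF→AC adds A; CFM→AQ adds Q → {A, B, C, F, M, Q}. Minimal: {F}⁺ = {A, F}; {B}⁺ = {B, C, M} — none reach the full schema.
{C, F}⁺: F→A adds A; C→M adds M; FM→ABC adds B; CFM→AQ adds Q → {A, B, C, F, M, Q}. Minimal: {F}⁺ = {A, F}; {C}⁺ = {C, M} — none reach the full schema.
{F, M}⁺: F→A adds A; FM→ABC adds B, C; CFM→AQ adds Q → {A, B, C, F, M, Q}. Minimal: {M}⁺ = {M}; {F}⁺ = {A, F} — none reach the full schema.

BF, CF, FM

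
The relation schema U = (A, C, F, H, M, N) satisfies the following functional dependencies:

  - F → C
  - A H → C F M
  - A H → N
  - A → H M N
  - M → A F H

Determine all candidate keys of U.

{A}⁺: A→HMN adds H, M, N; M→AFH adds F; F→C adds C → {A, C, F, H, M, N}.
{M}⁺: M→AFH adds A, F, H; F→C adds C; AH→N adds N → {A, C, F, H, M, N}.
Any other superkey contains one of these as a subset, so there are no further candidate keys.

A, M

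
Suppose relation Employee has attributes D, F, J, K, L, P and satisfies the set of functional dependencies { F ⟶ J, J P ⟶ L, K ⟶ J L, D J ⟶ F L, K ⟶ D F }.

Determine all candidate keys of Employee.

Attributes K, P never appear on any right-hand side, so every candidate key must contain {K, P}.
{K, P}⁺ = {D, F, J, K, L, P}, which is all of the schema, so {K, P} is the only candidate key.

{K, P}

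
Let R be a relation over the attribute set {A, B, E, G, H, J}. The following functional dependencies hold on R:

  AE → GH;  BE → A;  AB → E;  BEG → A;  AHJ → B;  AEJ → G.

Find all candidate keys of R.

ABJ; AEJ; AHJ; BEJ

Attribute J never appears on the right-hand side of any dependency, so J must belong to every candidate key.
{J}⁺ = {J}, which is not all of the schema, so we must add further attributes.
{A, B, J}⁺: AB→E adds E; AEJ→G adds G; AE→GH adds H → {A, B, E, G, H, J}.
{A, E, J}⁺: AE→GH adds G, H; AHJ→B adds B → {A, B, E, G, H, J}.
{A, H, J}⁺: AHJ→B adds B; AB→E adds E; AEJ→G adds G → {A, B, E, G, H, J}.
{B, E, J}⁺: BE→A adds A; AEJ→G adds G; AE→GH adds H → {A, B, E, G, H, J}.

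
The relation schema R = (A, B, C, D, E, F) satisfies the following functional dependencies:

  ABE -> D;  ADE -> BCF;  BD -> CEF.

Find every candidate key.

Attribute A never appears on the right-hand side of any dependency, so A must belong to every candidate key.
{A}⁺ = {A}, which is not all of the schema, so we must add further attributes.
{A, B, D}⁺: BD→CEF adds C, E, F → {A, B, C, D, E, F}. Minimal: {B, D}⁺ = {B, C, D, E, F}; {A, D}⁺ = {A, D}; {A, B}⁺ = {A, B} — none reach the full schema.
{A, B, E}⁺: ABE→D adds D; ADE→BCF adds C, F → {A, B, C, D, E, F}. Minimal: {B, E}⁺ = {B, E}; {A, E}⁺ = {A, E}; {A, B}⁺ = {A, B} — none reach the full schema.
{A, D, E}⁺: ADE→BCF adds B, C, F → {A, B, C, D, E, F}. Minimal: {D, E}⁺ = {D, E}; {A, E}⁺ = {A, E}; {A, D}⁺ = {A, D} — none reach the full schema.
Any other superkey contains one of these as a subset, so there are no further candidate keys.

{A, B, D}, {A, B, E}, {A, D, E}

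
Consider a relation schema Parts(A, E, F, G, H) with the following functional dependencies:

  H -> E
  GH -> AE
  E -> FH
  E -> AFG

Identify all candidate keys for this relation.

{E}⁺: E→FH adds F, H; E→AFG adds A, G → {A, E, F, G, H}.
{H}⁺: H→E adds E; E→FH adds F; E→AFG adds A, G → {A, E, F, G, H}.

(E), (H)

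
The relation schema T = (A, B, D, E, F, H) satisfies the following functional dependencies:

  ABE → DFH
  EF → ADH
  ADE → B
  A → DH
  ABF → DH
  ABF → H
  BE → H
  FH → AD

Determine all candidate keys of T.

AE; EF

Attribute E never appears on the right-hand side of any dependency, so E must belong to every candidate key.
{E}⁺ = {E}, which is not all of the schema, so we must add further attributes.
{A, E}⁺: A→DH adds D, H; ADE→B adds B; ABE→DFH adds F → {A, B, D, E, F, H}. Minimal: {E}⁺ = {E}; {A}⁺ = {A, D, H} — none reach the full schema.
{E, F}⁺: EF→ADH adds A, D, H; ADE→B adds B → {A, B, D, E, F, H}. Minimal: {F}⁺ = {F}; {E}⁺ = {E} — none reach the full schema.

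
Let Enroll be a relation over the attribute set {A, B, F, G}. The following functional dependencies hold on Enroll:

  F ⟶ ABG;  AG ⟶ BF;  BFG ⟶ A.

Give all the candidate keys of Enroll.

{F}, {A, G}

{F}⁺: F→ABG adds A, B, G → {A, B, F, G}.
{A, G}⁺: AG→BF adds B, F → {A, B, F, G}. Minimal: {G}⁺ = {G}; {A}⁺ = {A} — none reach the full schema.
Any other superkey contains one of these as a subset, so there are no further candidate keys.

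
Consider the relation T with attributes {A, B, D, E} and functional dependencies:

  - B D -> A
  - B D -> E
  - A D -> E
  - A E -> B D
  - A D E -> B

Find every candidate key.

{A, D}, {A, E}, {B, D}

{A, D}⁺: AD→E adds E; AE→BD adds B → {A, B, D, E}. Minimal: {D}⁺ = {D}; {A}⁺ = {A} — none reach the full schema.
{A, E}⁺: AE→BD adds B, D → {A, B, D, E}. Minimal: {E}⁺ = {E}; {A}⁺ = {A} — none reach the full schema.
{B, D}⁺: BD→A adds A; BD→E adds E → {A, B, D, E}. Minimal: {D}⁺ = {D}; {B}⁺ = {B} — none reach the full schema.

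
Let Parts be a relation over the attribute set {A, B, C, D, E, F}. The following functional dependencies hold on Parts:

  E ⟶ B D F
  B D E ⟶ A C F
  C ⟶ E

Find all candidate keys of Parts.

C; E

{C}⁺: C→E adds E; E→BDF adds B, D, F; BDE→ACF adds A → {A, B, C, D, E, F}.
{E}⁺: E→BDF adds B, D, F; BDE→ACF adds A, C → {A, B, C, D, E, F}.
Any other superkey contains one of these as a subset, so there are no further candidate keys.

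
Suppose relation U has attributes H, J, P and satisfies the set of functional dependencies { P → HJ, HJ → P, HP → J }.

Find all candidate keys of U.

{P}⁺: P→HJ adds H, J → {H, J, P}.
{H, J}⁺: HJ→P adds P → {H, J, P}.
Any other superkey contains one of these as a subset, so there are no further candidate keys.

{P}, {H, J}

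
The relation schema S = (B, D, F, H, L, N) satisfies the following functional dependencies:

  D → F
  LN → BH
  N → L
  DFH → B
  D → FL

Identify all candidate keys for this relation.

Attributes D, N never appear on any right-hand side, so every candidate key must contain {D, N}.
{D, N}⁺ = {B, D, F, H, L, N}, which is all of the schema, so {D, N} is the only candidate key.

(D, N)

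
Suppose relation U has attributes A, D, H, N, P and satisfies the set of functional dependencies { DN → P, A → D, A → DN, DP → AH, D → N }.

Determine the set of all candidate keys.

{A}, {D}

{A}⁺: A→D adds D; A→DN adds N; DN→P adds P; DP→AH adds H → {A, D, H, N, P}.
{D}⁺: D→N adds N; DN→P adds P; DP→AH adds A, H → {A, D, H, N, P}.
Any other superkey contains one of these as a subset, so there are no further candidate keys.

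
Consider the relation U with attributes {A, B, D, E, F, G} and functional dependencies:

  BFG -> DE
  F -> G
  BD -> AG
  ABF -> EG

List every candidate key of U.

{B, F}⁺: F→G adds G; BFG→DE adds D, E; BD→AG adds A → {A, B, D, E, F, G}.

{B, F}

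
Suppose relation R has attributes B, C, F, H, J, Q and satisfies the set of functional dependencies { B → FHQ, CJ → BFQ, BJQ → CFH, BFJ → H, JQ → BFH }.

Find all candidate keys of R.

Attribute J never appears on the right-hand side of any dependency, so J must belong to every candidate key.
{J}⁺ = {J}, which is not all of the schema, so we must add further attributes.
{B, J}⁺: B→FHQ adds F, H, Q; BJQ→CFH adds C → {B, C, F, H, J, Q}. Minimal: {J}⁺ = {J}; {B}⁺ = {B, F, H, Q} — none reach the full schema.
{C, J}⁺: CJ→BFQ adds B, F, Q; BJQ→CFH adds H → {B, C, F, H, J, Q}. Minimal: {J}⁺ = {J}; {C}⁺ = {C} — none reach the full schema.
{J, Q}⁺: JQ→BFH adds B, F, H; BJQ→CFH adds C → {B, C, F, H, J, Q}. Minimal: {Q}⁺ = {Q}; {J}⁺ = {J} — none reach the full schema.

{B, J}, {C, J}, {J, Q}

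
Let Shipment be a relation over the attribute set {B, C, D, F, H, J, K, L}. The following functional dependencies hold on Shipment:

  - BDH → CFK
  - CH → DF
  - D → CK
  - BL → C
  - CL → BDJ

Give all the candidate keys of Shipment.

Attributes H, L never appear on any right-hand side, so every candidate key must contain {H, L}.
{H, L}⁺ = {H, L}, which is not all of the schema, so we must add further attributes.
{B, H, L}⁺: BL→C adds C; CL→BDJ adds D, J; BDH→CFK adds F, K → {B, C, D, F, H, J, K, L}. Minimal: {H, L}⁺ = {H, L}; {B, L}⁺ = {B, C, D, J, K, L}; {B, H}⁺ = {B, H} — none reach the full schema.
{C, H, L}⁺: CH→DF adds D, F; D→CK adds K; CL→BDJ adds B, J → {B, C, D, F, H, J, K, L}. Minimal: {H, L}⁺ = {H, L}; {C, L}⁺ = {B, C, D, J, K, L}; {C, H}⁺ = {C, D, F, H, K} — none reach the full schema.
{D, H, L}⁺: D→CK adds C, K; CL→BDJ adds B, J; BDH→CFK adds F → {B, C, D, F, H, J, K, L}. Minimal: {H, L}⁺ = {H, L}; {D, L}⁺ = {B, C, D, J, K, L}; {D, H}⁺ = {C, D, F, H, K} — none reach the full schema.
Any other superkey contains one of these as a subset, so there are no further candidate keys.

{B, H, L}, {C, H, L}, {D, H, L}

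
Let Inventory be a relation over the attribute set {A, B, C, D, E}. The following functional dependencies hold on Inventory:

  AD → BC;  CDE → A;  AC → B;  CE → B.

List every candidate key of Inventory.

{A, D, E}⁺: AD→BC adds B, C → {A, B, C, D, E}. Minimal: {D, E}⁺ = {D, E}; {A, E}⁺ = {A, E}; {A, D}⁺ = {A, B, C, D} — none reach the full schema.
{C, D, E}⁺: CDE→A adds A; AC→B adds B → {A, B, C, D, E}. Minimal: {D, E}⁺ = {D, E}; {C, E}⁺ = {B, C, E}; {C, D}⁺ = {C, D} — none reach the full schema.

ADE, CDE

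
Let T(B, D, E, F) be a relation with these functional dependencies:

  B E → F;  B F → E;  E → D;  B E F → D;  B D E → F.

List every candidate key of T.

BE; BF

Attribute B never appears on the right-hand side of any dependency, so B must belong to every candidate key.
{B}⁺ = {B}, which is not all of the schema, so we must add further attributes.
{B, E}⁺: BE→F adds F; E→D adds D → {B, D, E, F}.
{B, F}⁺: BF→E adds E; E→D adds D → {B, D, E, F}.
Any other superkey contains one of these as a subset, so there are no further candidate keys.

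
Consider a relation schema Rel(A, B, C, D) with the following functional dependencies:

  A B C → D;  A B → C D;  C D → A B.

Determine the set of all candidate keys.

{A, B}⁺: AB→CD adds C, D → {A, B, C, D}.
{C, D}⁺: CD→AB adds A, B → {A, B, C, D}.

{A, B}, {C, D}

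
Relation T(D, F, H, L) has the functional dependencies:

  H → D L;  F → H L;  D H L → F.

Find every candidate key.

F, H

{F}⁺: F→HL adds H, L; H→DL adds D → {D, F, H, L}.
{H}⁺: H→DL adds D, L; DHL→F adds F → {D, F, H, L}.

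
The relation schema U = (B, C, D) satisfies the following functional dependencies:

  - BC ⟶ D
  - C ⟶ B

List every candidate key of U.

Attribute C never appears on the right-hand side of any dependency, so C must belong to every candidate key.
{C}⁺ = {B, C, D}, which is all of the schema, so {C} is the only candidate key.

C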